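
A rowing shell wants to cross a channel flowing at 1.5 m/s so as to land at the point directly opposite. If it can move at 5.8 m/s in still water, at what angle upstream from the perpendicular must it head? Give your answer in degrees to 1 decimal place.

15.0°

To cancel the current, the upstream component of the rowing shell's velocity must equal the flow: 5.8 sin θ = 1.5.
sin θ = 1.5 / 5.8 = 0.2586.
θ = arcsin(0.2586) = 14.988°.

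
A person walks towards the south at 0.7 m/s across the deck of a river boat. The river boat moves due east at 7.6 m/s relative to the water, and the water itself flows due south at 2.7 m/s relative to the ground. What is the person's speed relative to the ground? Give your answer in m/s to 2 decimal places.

8.33 m/s

In east/north components (m/s): person relative to river boat = (0.000, -0.700); river boat relative to water = (7.600, 0.000); water relative to ground = (0.000, -2.700).
Sum = (7.600, -3.400) m/s.
Speed = |(7.600, -3.400)| = 8.326 m/s.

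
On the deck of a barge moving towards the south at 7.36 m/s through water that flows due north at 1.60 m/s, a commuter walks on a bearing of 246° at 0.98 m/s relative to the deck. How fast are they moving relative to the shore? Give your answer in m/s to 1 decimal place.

6.2 m/s

In east/north components (m/s): commuter relative to barge = (-0.895, -0.399); barge relative to water = (0.000, -7.360); water relative to ground = (0.000, 1.600).
Sum = (-0.895, -6.159) m/s.
Speed = |(-0.895, -6.159)| = 6.223 m/s.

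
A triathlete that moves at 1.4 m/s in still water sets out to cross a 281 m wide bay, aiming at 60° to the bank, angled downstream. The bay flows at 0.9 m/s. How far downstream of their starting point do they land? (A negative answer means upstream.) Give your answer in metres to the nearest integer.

371 m

Perpendicular speed = 1.212 m/s; crossing time = 281 / 1.212 = 231.765 s.
Net downstream speed = 1.600 m/s.
Drift = 1.600 × 231.765 = 370.824 m (downstream).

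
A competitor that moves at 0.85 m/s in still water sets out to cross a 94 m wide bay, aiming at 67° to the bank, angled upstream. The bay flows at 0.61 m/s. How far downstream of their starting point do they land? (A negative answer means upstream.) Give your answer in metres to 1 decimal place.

33.4 m

Perpendicular speed = 0.782 m/s; crossing time = 94 / 0.782 = 120.139 s.
Net downstream speed = 0.278 m/s.
Drift = 0.278 × 120.139 = 33.384 m (downstream).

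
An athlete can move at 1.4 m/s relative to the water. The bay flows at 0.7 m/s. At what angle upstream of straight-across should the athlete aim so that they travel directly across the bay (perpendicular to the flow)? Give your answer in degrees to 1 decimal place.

30.0°

To cancel the current, the upstream component of the athlete's velocity must equal the flow: 1.4 sin θ = 0.7.
sin θ = 0.7 / 1.4 = 0.5000.
θ = arcsin(0.5000) = 30.000°.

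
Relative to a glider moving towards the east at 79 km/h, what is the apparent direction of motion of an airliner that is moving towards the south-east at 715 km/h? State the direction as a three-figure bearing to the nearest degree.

Taking east as x and north as y: airliner velocity = (505.581, -505.581) km/h; glider velocity = (79.000, 0.000) km/h.
Velocity of airliner relative to glider = (505.581, -505.581) − (79.000, 0.000) = (426.581, -505.581) km/h.
Bearing = atan2(426.58, -505.58) = 139.84° clockwise from north.

140°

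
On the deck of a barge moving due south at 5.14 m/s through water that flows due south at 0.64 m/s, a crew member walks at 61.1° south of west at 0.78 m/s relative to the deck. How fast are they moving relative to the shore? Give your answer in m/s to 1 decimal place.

In east/north components (m/s): crew member relative to barge = (-0.377, -0.683); barge relative to water = (0.000, -5.140); water relative to ground = (0.000, -0.640).
Sum = (-0.377, -6.463) m/s.
Speed = |(-0.377, -6.463)| = 6.474 m/s.

6.5 m/s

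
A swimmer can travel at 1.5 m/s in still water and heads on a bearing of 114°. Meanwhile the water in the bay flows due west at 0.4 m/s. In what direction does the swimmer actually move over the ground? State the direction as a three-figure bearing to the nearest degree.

122°

Taking east as x and north as y: velocity relative to the water = (1.370, -0.610) m/s; the water relative to ground = (-0.400, 0.000) m/s.
Velocity relative to ground = (1.370, -0.610) + (-0.400, 0.000) = (0.970, -0.610) m/s.
Bearing = atan2(0.97, -0.61) = 122.16° clockwise from north.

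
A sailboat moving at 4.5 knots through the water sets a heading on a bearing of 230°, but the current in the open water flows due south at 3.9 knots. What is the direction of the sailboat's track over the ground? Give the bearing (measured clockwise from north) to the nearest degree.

Taking east as x and north as y: velocity relative to the water = (-3.447, -2.893) knots; the water relative to ground = (0.000, -3.900) knots.
Velocity relative to ground = (-3.447, -2.893) + (0.000, -3.900) = (-3.447, -6.793) knots.
Bearing = atan2(-3.45, -6.79) = 206.91° clockwise from north.

207°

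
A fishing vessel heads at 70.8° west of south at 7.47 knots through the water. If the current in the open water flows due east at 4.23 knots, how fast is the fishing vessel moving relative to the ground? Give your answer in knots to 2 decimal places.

3.74 knots

Taking east as x and north as y: velocity relative to the water = (-7.054, -2.457) knots; the water relative to ground = (4.230, 0.000) knots.
Velocity relative to ground = (-7.054, -2.457) + (4.230, 0.000) = (-2.824, -2.457) knots.
Speed = |(-2.824, -2.457)| = 3.743 knots.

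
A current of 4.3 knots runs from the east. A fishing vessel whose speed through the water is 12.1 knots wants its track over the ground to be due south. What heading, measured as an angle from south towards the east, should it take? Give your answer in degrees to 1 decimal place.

The current pushes perpendicular to the desired track; the heading must have a component into the current equal to 4.3 knots: 12.1 sin θ = 4.3.
sin θ = 0.3554, so θ = 20.816°.

20.8°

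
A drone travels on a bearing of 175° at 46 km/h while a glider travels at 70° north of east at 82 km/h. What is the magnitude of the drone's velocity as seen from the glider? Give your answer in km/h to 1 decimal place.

Taking east as x and north as y: drone velocity = (4.009, -45.825) km/h; glider velocity = (28.046, 77.055) km/h.
Velocity of drone relative to glider = (4.009, -45.825) − (28.046, 77.055) = (-24.036, -122.880) km/h.
Magnitude = |(-24.036, -122.880)| = 125.209 km/h.

125.2 km/h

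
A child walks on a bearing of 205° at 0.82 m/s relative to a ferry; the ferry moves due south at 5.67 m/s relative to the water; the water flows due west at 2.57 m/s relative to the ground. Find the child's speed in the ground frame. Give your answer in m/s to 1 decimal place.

7.0 m/s

In east/north components (m/s): child relative to ferry = (-0.347, -0.743); ferry relative to water = (0.000, -5.670); water relative to ground = (-2.570, 0.000).
Sum = (-2.917, -6.413) m/s.
Speed = |(-2.917, -6.413)| = 7.045 m/s.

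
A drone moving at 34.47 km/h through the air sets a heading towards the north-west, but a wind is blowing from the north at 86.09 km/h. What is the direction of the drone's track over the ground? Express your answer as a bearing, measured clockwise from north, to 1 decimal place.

Taking east as x and north as y: velocity relative to the air = (-24.374, 24.374) km/h; the air relative to ground = (0.000, -86.090) km/h.
Velocity relative to ground = (-24.374, 24.374) + (0.000, -86.090) = (-24.374, -61.716) km/h.
Bearing = atan2(-24.37, -61.72) = 201.55° clockwise from north.

201.6°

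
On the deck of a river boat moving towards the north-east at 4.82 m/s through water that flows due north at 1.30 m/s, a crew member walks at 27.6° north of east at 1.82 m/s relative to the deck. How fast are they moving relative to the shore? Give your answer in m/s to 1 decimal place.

In east/north components (m/s): crew member relative to river boat = (1.613, 0.843); river boat relative to water = (3.408, 3.408); water relative to ground = (0.000, 1.300).
Sum = (5.021, 5.551) m/s.
Speed = |(5.021, 5.551)| = 7.485 m/s.

7.5 m/s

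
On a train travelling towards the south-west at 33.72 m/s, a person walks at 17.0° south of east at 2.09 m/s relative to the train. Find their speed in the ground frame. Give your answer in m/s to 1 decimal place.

32.8 m/s

Taking east as x and north as y: train velocity = (-23.844, -23.844) m/s; person velocity relative to train = (1.999, -0.611) m/s.
Velocity relative to ground = (-23.844, -23.844) + (1.999, -0.611) = (-21.845, -24.455) m/s.
Speed = |(-21.845, -24.455)| = 32.791 m/s.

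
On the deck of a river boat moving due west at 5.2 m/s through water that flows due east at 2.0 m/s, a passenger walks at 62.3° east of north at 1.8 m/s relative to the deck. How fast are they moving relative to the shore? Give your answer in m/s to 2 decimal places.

In east/north components (m/s): passenger relative to river boat = (1.594, 0.837); river boat relative to water = (-5.200, 0.000); water relative to ground = (2.000, 0.000).
Sum = (-1.606, 0.837) m/s.
Speed = |(-1.606, 0.837)| = 1.811 m/s.

1.81 m/s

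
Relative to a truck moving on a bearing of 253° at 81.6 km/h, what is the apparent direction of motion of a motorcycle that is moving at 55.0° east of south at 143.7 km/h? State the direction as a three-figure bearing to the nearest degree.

107°

Taking east as x and north as y: motorcycle velocity = (117.712, -82.423) km/h; truck velocity = (-78.034, -23.858) km/h.
Velocity of motorcycle relative to truck = (117.712, -82.423) − (-78.034, -23.858) = (195.747, -58.565) km/h.
Bearing = atan2(195.75, -58.57) = 106.66° clockwise from north.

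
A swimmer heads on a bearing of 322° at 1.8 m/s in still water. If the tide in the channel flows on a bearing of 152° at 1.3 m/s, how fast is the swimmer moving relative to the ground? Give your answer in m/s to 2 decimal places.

0.57 m/s

Taking east as x and north as y: velocity relative to the water = (-1.108, 1.418) m/s; the water relative to ground = (0.610, -1.148) m/s.
Velocity relative to ground = (-1.108, 1.418) + (0.610, -1.148) = (-0.498, 0.271) m/s.
Speed = |(-0.498, 0.271)| = 0.567 m/s.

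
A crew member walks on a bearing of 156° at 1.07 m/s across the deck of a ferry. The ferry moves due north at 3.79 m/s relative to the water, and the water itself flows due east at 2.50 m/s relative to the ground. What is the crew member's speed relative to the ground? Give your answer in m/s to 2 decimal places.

4.07 m/s

In east/north components (m/s): crew member relative to ferry = (0.435, -0.977); ferry relative to water = (0.000, 3.790); water relative to ground = (2.500, 0.000).
Sum = (2.935, 2.813) m/s.
Speed = |(2.935, 2.813)| = 4.065 m/s.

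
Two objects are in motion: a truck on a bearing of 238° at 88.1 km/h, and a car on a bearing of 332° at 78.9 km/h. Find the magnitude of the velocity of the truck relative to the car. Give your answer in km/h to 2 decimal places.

122.30 km/h

Taking east as x and north as y: truck velocity = (-74.713, -46.686) km/h; car velocity = (-37.041, 69.665) km/h.
Velocity of truck relative to car = (-74.713, -46.686) − (-37.041, 69.665) = (-37.672, -116.350) km/h.
Magnitude = |(-37.672, -116.350)| = 122.297 km/h.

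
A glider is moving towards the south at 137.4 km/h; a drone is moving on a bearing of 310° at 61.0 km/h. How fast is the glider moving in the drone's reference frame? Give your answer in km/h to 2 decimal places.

Taking east as x and north as y: glider velocity = (0.000, -137.400) km/h; drone velocity = (-46.729, 39.210) km/h.
Velocity of glider relative to drone = (0.000, -137.400) − (-46.729, 39.210) = (46.729, -176.610) km/h.
Magnitude = |(46.729, -176.610)| = 182.687 km/h.

182.69 km/h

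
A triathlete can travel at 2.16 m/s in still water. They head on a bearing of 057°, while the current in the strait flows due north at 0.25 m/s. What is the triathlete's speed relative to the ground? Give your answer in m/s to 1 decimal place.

Taking east as x and north as y: velocity relative to the water = (1.812, 1.176) m/s; the water relative to ground = (0.000, 0.250) m/s.
Velocity relative to ground = (1.812, 1.176) + (0.000, 0.250) = (1.812, 1.426) m/s.
Speed = |(1.812, 1.426)| = 2.306 m/s.

2.3 m/s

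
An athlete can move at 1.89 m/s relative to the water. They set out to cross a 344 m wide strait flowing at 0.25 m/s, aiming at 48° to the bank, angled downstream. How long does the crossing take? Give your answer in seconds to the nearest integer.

The component of the athlete's velocity perpendicular to the bank is 1.89 × sin 48° = 1.405 m/s.
The flow acts along the bank and has no component across it.
Time = 344 / 1.405 = 244.919 s.

245 s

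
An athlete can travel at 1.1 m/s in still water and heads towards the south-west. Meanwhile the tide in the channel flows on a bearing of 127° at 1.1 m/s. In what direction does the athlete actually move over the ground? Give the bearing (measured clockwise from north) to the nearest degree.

176°

Taking east as x and north as y: velocity relative to the water = (-0.778, -0.778) m/s; the water relative to ground = (0.878, -0.662) m/s.
Velocity relative to ground = (-0.778, -0.778) + (0.878, -0.662) = (0.101, -1.440) m/s.
Bearing = atan2(0.10, -1.44) = 176.00° clockwise from north.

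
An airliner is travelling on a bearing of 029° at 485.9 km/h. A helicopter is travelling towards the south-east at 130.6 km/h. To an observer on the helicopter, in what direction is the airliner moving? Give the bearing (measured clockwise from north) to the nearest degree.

015°

Taking east as x and north as y: airliner velocity = (235.569, 424.978) km/h; helicopter velocity = (92.348, -92.348) km/h.
Velocity of airliner relative to helicopter = (235.569, 424.978) − (92.348, -92.348) = (143.221, 517.326) km/h.
Bearing = atan2(143.22, 517.33) = 15.47° clockwise from north.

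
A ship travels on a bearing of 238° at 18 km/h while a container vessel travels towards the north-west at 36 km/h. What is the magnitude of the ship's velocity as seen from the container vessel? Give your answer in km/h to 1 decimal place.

36.4 km/h

Taking east as x and north as y: ship velocity = (-15.265, -9.539) km/h; container vessel velocity = (-25.456, 25.456) km/h.
Velocity of ship relative to container vessel = (-15.265, -9.539) − (-25.456, 25.456) = (10.191, -34.994) km/h.
Magnitude = |(10.191, -34.994)| = 36.448 km/h.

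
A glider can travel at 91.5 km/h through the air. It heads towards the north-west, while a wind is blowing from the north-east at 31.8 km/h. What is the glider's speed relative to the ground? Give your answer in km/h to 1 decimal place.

96.9 km/h

Taking east as x and north as y: velocity relative to the air = (-64.700, 64.700) km/h; the air relative to ground = (-22.486, -22.486) km/h.
Velocity relative to ground = (-64.700, 64.700) + (-22.486, -22.486) = (-87.186, 42.214) km/h.
Speed = |(-87.186, 42.214)| = 96.868 km/h.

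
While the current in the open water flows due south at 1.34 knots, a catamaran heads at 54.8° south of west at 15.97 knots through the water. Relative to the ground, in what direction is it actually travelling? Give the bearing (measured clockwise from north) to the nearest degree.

213°

Taking east as x and north as y: velocity relative to the water = (-9.206, -13.050) knots; the water relative to ground = (0.000, -1.340) knots.
Velocity relative to ground = (-9.206, -13.050) + (0.000, -1.340) = (-9.206, -14.390) knots.
Bearing = atan2(-9.21, -14.39) = 212.61° clockwise from north.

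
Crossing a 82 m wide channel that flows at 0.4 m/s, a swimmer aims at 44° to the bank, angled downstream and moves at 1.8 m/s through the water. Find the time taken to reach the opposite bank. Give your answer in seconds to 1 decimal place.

65.6 s

The component of the swimmer's velocity perpendicular to the bank is 1.8 × sin 44° = 1.250 m/s.
The current is parallel to the bank, so it does not affect the crossing time.
Time = 82 / 1.250 = 65.580 s.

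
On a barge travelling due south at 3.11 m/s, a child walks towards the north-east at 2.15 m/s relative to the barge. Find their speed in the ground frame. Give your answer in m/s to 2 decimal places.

Taking east as x and north as y: barge velocity = (0.000, -3.110) m/s; child velocity relative to barge = (1.520, 1.520) m/s.
Velocity relative to ground = (0.000, -3.110) + (1.520, 1.520) = (1.520, -1.590) m/s.
Speed = |(1.520, -1.590)| = 2.200 m/s.

2.20 m/s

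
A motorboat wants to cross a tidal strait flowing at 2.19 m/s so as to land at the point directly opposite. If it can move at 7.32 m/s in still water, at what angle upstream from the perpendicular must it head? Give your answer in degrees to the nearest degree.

To cancel the current, the upstream component of the motorboat's velocity must equal the flow: 7.32 sin θ = 2.19.
sin θ = 2.19 / 7.32 = 0.2992.
θ = arcsin(0.2992) = 17.408°.

17°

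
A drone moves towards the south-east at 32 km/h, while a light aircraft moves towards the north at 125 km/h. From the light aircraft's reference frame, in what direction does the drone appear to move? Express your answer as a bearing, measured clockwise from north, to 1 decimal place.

Taking east as x and north as y: drone velocity = (22.627, -22.627) km/h; light aircraft velocity = (0.000, 125.000) km/h.
Velocity of drone relative to light aircraft = (22.627, -22.627) − (0.000, 125.000) = (22.627, -147.627) km/h.
Bearing = atan2(22.63, -147.63) = 171.29° clockwise from north.

171.3°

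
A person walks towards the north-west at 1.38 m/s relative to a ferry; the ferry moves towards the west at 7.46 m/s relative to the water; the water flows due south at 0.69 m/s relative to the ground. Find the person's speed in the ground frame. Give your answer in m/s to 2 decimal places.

In east/north components (m/s): person relative to ferry = (-0.976, 0.976); ferry relative to water = (-7.460, 0.000); water relative to ground = (0.000, -0.690).
Sum = (-8.436, 0.286) m/s.
Speed = |(-8.436, 0.286)| = 8.441 m/s.

8.44 m/s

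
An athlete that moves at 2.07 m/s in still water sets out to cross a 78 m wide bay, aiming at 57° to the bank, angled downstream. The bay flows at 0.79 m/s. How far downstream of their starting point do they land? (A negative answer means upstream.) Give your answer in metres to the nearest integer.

Perpendicular speed = 1.736 m/s; crossing time = 78 / 1.736 = 44.930 s.
Net downstream speed = 1.917 m/s.
Drift = 1.917 × 44.930 = 86.148 m (downstream).

86 m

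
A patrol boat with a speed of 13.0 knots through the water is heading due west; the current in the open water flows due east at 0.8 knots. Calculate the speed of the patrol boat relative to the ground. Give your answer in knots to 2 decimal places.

Taking east as x and north as y: velocity relative to the water = (-13.000, 0.000) knots; the water relative to ground = (0.800, 0.000) knots.
Velocity relative to ground = (-13.000, 0.000) + (0.800, 0.000) = (-12.200, 0.000) knots.
Speed = |(-12.200, 0.000)| = 12.200 knots.

12.20 knots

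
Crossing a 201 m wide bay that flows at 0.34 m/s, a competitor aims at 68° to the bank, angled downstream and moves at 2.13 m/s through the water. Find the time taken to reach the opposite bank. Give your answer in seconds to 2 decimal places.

101.78 s

The component of the competitor's velocity perpendicular to the bank is 2.13 × sin 68° = 1.975 m/s.
The current is parallel to the bank, so it does not affect the crossing time.
Time = 201 / 1.975 = 101.777 s.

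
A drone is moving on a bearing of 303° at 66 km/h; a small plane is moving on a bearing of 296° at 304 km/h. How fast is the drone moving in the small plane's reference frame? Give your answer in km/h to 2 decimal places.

238.63 km/h

Taking east as x and north as y: drone velocity = (-55.352, 35.946) km/h; small plane velocity = (-273.233, 133.265) km/h.
Velocity of drone relative to small plane = (-55.352, 35.946) − (-273.233, 133.265) = (217.881, -97.319) km/h.
Magnitude = |(217.881, -97.319)| = 238.628 km/h.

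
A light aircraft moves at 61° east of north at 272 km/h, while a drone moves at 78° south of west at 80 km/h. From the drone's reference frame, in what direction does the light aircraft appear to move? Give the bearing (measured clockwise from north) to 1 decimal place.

050.5°

Taking east as x and north as y: light aircraft velocity = (237.897, 131.868) km/h; drone velocity = (-16.633, -78.252) km/h.
Velocity of light aircraft relative to drone = (237.897, 131.868) − (-16.633, -78.252) = (254.529, 210.120) km/h.
Bearing = atan2(254.53, 210.12) = 50.46° clockwise from north.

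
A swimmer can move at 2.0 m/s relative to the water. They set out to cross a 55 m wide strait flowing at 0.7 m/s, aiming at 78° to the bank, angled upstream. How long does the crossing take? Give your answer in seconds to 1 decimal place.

The component of the swimmer's velocity perpendicular to the bank is 2.0 × sin 78° = 1.956 m/s.
The flow acts along the bank and has no component across it.
Time = 55 / 1.956 = 28.114 s.

28.1 s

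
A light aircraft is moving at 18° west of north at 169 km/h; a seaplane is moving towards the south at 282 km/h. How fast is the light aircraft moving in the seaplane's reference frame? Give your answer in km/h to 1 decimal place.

Taking east as x and north as y: light aircraft velocity = (-52.224, 160.729) km/h; seaplane velocity = (0.000, -282.000) km/h.
Velocity of light aircraft relative to seaplane = (-52.224, 160.729) − (0.000, -282.000) = (-52.224, 442.729) km/h.
Magnitude = |(-52.224, 442.729)| = 445.798 km/h.

445.8 km/h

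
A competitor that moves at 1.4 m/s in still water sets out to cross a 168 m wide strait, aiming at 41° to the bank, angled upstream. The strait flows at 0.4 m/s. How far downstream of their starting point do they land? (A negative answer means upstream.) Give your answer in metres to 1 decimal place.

-120.1 m

Perpendicular speed = 0.918 m/s; crossing time = 168 / 0.918 = 182.910 s.
Net downstream speed = -0.657 m/s.
Drift = -0.657 × 182.910 = -120.098 m (upstream).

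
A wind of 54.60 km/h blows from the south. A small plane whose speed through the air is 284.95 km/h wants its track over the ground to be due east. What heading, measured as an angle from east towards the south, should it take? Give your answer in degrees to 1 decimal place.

11.0°

The wind pushes perpendicular to the desired track; the heading must have a component into the wind equal to 54.60 km/h: 284.95 sin θ = 54.60.
sin θ = 0.1916, so θ = 11.047°.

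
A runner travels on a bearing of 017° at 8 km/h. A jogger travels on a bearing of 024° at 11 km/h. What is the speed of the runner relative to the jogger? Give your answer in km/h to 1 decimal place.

3.2 km/h

Taking east as x and north as y: runner velocity = (2.339, 7.650) km/h; jogger velocity = (4.474, 10.049) km/h.
Velocity of runner relative to jogger = (2.339, 7.650) − (4.474, 10.049) = (-2.135, -2.399) km/h.
Magnitude = |(-2.135, -2.399)| = 3.211 km/h.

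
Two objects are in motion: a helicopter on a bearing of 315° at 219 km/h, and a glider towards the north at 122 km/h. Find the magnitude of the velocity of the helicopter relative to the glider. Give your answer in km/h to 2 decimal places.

158.30 km/h

Taking east as x and north as y: helicopter velocity = (-154.856, 154.856) km/h; glider velocity = (0.000, 122.000) km/h.
Velocity of helicopter relative to glider = (-154.856, 154.856) − (0.000, 122.000) = (-154.856, 32.856) km/h.
Magnitude = |(-154.856, 32.856)| = 158.304 km/h.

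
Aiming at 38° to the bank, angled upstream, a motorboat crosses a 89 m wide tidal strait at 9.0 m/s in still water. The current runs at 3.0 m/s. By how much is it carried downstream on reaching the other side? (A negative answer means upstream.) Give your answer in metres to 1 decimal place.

-65.7 m

Perpendicular speed = 5.541 m/s; crossing time = 89 / 5.541 = 16.062 s.
Net downstream speed = -4.092 m/s.
Drift = -4.092 × 16.062 = -65.728 m (upstream).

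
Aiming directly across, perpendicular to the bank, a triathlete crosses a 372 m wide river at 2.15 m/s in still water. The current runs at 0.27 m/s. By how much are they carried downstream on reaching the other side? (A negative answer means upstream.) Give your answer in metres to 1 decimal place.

46.7 m

Perpendicular speed = 2.150 m/s; crossing time = 372 / 2.150 = 173.023 s.
Net downstream speed = 0.270 m/s.
Drift = 0.270 × 173.023 = 46.716 m (downstream).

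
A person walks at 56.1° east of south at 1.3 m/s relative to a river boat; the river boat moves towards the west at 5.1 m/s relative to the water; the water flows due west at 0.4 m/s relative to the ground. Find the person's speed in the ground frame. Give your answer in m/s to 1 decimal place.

4.5 m/s

In east/north components (m/s): person relative to river boat = (1.079, -0.725); river boat relative to water = (-5.100, 0.000); water relative to ground = (-0.400, 0.000).
Sum = (-4.421, -0.725) m/s.
Speed = |(-4.421, -0.725)| = 4.480 m/s.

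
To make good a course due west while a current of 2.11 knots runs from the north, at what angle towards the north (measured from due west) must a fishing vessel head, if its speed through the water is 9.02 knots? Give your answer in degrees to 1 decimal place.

The current pushes perpendicular to the desired track; the heading must have a component into the current equal to 2.11 knots: 9.02 sin θ = 2.11.
sin θ = 0.2339, so θ = 13.528°.

13.5°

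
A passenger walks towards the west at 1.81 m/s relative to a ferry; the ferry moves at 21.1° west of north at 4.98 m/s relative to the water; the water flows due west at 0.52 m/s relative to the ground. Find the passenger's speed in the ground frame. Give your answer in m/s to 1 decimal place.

In east/north components (m/s): passenger relative to ferry = (-1.810, 0.000); ferry relative to water = (-1.793, 4.646); water relative to ground = (-0.520, 0.000).
Sum = (-4.123, 4.646) m/s.
Speed = |(-4.123, 4.646)| = 6.212 m/s.

6.2 m/s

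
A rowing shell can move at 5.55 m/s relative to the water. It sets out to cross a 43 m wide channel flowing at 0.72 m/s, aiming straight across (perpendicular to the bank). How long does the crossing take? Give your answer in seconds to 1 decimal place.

7.7 s

The component of the rowing shell's velocity perpendicular to the bank is 5.55 m/s.
The current is parallel to the bank, so it does not affect the crossing time.
Time = 43 / 5.550 = 7.748 s.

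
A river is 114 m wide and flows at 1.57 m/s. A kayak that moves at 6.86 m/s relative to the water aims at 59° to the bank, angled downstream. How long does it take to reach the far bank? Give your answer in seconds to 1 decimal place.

The component of the kayak's velocity perpendicular to the bank is 6.86 × sin 59° = 5.880 m/s.
Only the cross-stream component determines the crossing time; the current contributes nothing perpendicular to the bank.
Time = 114 / 5.880 = 19.387 s.

19.4 s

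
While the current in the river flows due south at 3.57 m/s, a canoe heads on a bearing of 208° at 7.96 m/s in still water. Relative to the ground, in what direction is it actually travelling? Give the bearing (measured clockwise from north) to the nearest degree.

199°

Taking east as x and north as y: velocity relative to the water = (-3.737, -7.028) m/s; the water relative to ground = (0.000, -3.570) m/s.
Velocity relative to ground = (-3.737, -7.028) + (0.000, -3.570) = (-3.737, -10.598) m/s.
Bearing = atan2(-3.74, -10.60) = 199.42° clockwise from north.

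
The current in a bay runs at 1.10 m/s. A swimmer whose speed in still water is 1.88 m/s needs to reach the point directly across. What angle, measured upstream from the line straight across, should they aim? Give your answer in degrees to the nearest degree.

To cancel the current, the upstream component of the swimmer's velocity must equal the flow: 1.88 sin θ = 1.10.
sin θ = 1.10 / 1.88 = 0.5851.
θ = arcsin(0.5851) = 35.811°.

36°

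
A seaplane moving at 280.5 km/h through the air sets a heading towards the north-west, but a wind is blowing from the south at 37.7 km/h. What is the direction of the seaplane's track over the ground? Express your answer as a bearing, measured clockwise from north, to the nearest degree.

320°

Taking east as x and north as y: velocity relative to the air = (-198.343, 198.343) km/h; the air relative to ground = (0.000, 37.700) km/h.
Velocity relative to ground = (-198.343, 198.343) + (0.000, 37.700) = (-198.343, 236.043) km/h.
Bearing = atan2(-198.34, 236.04) = 319.96° clockwise from north.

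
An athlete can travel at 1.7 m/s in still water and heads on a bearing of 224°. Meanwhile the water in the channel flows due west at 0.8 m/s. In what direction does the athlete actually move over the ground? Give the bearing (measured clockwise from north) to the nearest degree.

Taking east as x and north as y: velocity relative to the water = (-1.181, -1.223) m/s; the water relative to ground = (-0.800, 0.000) m/s.
Velocity relative to ground = (-1.181, -1.223) + (-0.800, 0.000) = (-1.981, -1.223) m/s.
Bearing = atan2(-1.98, -1.22) = 238.31° clockwise from north.

238°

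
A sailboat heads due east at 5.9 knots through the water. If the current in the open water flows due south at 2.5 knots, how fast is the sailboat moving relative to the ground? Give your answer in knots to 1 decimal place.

Taking east as x and north as y: velocity relative to the water = (5.900, 0.000) knots; the water relative to ground = (0.000, -2.500) knots.
Velocity relative to ground = (5.900, 0.000) + (0.000, -2.500) = (5.900, -2.500) knots.
Speed = |(5.900, -2.500)| = 6.408 knots.

6.4 knots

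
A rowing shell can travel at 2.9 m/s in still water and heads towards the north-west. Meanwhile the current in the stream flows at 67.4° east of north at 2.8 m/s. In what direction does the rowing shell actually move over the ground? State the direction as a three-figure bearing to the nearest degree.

010°

Taking east as x and north as y: velocity relative to the water = (-2.051, 2.051) m/s; the water relative to ground = (2.585, 1.076) m/s.
Velocity relative to ground = (-2.051, 2.051) + (2.585, 1.076) = (0.534, 3.127) m/s.
Bearing = atan2(0.53, 3.13) = 9.70° clockwise from north.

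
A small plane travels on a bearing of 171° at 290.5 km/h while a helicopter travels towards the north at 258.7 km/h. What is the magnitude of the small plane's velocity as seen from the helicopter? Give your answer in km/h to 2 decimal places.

547.51 km/h

Taking east as x and north as y: small plane velocity = (45.444, -286.923) km/h; helicopter velocity = (0.000, 258.700) km/h.
Velocity of small plane relative to helicopter = (45.444, -286.923) − (0.000, 258.700) = (45.444, -545.623) km/h.
Magnitude = |(45.444, -545.623)| = 547.513 km/h.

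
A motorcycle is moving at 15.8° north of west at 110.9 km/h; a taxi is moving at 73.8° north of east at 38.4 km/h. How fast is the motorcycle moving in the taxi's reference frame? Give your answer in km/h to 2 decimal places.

117.61 km/h

Taking east as x and north as y: motorcycle velocity = (-106.710, 30.196) km/h; taxi velocity = (10.713, 36.875) km/h.
Velocity of motorcycle relative to taxi = (-106.710, 30.196) − (10.713, 36.875) = (-117.423, -6.679) km/h.
Magnitude = |(-117.423, -6.679)| = 117.613 km/h.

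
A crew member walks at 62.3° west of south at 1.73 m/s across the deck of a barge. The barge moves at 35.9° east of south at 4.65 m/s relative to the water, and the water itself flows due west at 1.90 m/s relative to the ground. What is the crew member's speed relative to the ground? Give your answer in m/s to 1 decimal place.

4.6 m/s

In east/north components (m/s): crew member relative to barge = (-1.532, -0.804); barge relative to water = (2.727, -3.767); water relative to ground = (-1.900, 0.000).
Sum = (-0.705, -4.571) m/s.
Speed = |(-0.705, -4.571)| = 4.625 m/s.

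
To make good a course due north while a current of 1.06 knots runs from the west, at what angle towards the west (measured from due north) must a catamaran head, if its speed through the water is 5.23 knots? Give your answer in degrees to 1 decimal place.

The current pushes perpendicular to the desired track; the heading must have a component into the current equal to 1.06 knots: 5.23 sin θ = 1.06.
sin θ = 0.2027, so θ = 11.694°.

11.7°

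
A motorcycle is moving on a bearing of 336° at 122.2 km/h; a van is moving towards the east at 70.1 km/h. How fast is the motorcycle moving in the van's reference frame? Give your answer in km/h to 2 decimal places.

163.75 km/h

Taking east as x and north as y: motorcycle velocity = (-49.703, 111.635) km/h; van velocity = (70.100, 0.000) km/h.
Velocity of motorcycle relative to van = (-49.703, 111.635) − (70.100, 0.000) = (-119.803, 111.635) km/h.
Magnitude = |(-119.803, 111.635)| = 163.754 km/h.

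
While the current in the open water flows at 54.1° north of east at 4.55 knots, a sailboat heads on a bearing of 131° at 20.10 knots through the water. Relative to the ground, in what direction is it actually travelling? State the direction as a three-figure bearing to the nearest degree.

Taking east as x and north as y: velocity relative to the water = (15.170, -13.187) knots; the water relative to ground = (2.668, 3.686) knots.
Velocity relative to ground = (15.170, -13.187) + (2.668, 3.686) = (17.838, -9.501) knots.
Bearing = atan2(17.84, -9.50) = 118.04° clockwise from north.

118°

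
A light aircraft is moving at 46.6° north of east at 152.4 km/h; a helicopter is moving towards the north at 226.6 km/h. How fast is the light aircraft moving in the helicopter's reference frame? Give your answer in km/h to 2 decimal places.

Taking east as x and north as y: light aircraft velocity = (104.712, 110.730) km/h; helicopter velocity = (0.000, 226.600) km/h.
Velocity of light aircraft relative to helicopter = (104.712, 110.730) − (0.000, 226.600) = (104.712, -115.870) km/h.
Magnitude = |(104.712, -115.870)| = 156.175 km/h.

156.17 km/h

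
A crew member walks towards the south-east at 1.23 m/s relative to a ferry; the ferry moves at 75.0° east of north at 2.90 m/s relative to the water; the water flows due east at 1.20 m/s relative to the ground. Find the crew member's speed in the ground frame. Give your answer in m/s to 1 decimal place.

4.9 m/s

In east/north components (m/s): crew member relative to ferry = (0.870, -0.870); ferry relative to water = (2.801, 0.751); water relative to ground = (1.200, 0.000).
Sum = (4.871, -0.119) m/s.
Speed = |(4.871, -0.119)| = 4.872 m/s.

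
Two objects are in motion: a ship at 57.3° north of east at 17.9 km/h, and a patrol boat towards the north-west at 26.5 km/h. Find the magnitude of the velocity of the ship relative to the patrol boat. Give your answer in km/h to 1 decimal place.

28.6 km/h

Taking east as x and north as y: ship velocity = (9.670, 15.063) km/h; patrol boat velocity = (-18.738, 18.738) km/h.
Velocity of ship relative to patrol boat = (9.670, 15.063) − (-18.738, 18.738) = (28.409, -3.675) km/h.
Magnitude = |(28.409, -3.675)| = 28.645 km/h.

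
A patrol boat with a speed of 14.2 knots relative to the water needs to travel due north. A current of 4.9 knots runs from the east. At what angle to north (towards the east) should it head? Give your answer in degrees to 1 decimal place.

20.2°

The current pushes perpendicular to the desired track; the heading must have a component into the current equal to 4.9 knots: 14.2 sin θ = 4.9.
sin θ = 0.3451, so θ = 20.186°.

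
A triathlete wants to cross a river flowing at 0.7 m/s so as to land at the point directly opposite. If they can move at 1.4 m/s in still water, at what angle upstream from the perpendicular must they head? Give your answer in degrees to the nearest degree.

To cancel the current, the upstream component of the triathlete's velocity must equal the flow: 1.4 sin θ = 0.7.
sin θ = 0.7 / 1.4 = 0.5000.
θ = arcsin(0.5000) = 30.000°.

30°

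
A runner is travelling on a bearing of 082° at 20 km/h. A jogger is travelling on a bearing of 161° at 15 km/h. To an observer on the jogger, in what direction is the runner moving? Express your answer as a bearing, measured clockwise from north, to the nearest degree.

Taking east as x and north as y: runner velocity = (19.805, 2.783) km/h; jogger velocity = (4.884, -14.183) km/h.
Velocity of runner relative to jogger = (19.805, 2.783) − (4.884, -14.183) = (14.922, 16.966) km/h.
Bearing = atan2(14.92, 16.97) = 41.33° clockwise from north.

041°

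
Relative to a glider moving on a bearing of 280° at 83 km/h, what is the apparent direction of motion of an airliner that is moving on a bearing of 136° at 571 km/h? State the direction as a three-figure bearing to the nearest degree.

Taking east as x and north as y: airliner velocity = (396.650, -410.743) km/h; glider velocity = (-81.739, 14.413) km/h.
Velocity of airliner relative to glider = (396.650, -410.743) − (-81.739, 14.413) = (478.389, -425.156) km/h.
Bearing = atan2(478.39, -425.16) = 131.63° clockwise from north.

132°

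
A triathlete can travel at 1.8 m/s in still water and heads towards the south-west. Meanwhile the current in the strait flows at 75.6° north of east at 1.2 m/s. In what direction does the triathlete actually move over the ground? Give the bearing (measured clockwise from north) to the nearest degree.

Taking east as x and north as y: velocity relative to the water = (-1.273, -1.273) m/s; the water relative to ground = (0.298, 1.162) m/s.
Velocity relative to ground = (-1.273, -1.273) + (0.298, 1.162) = (-0.974, -0.110) m/s.
Bearing = atan2(-0.97, -0.11) = 263.53° clockwise from north.

264°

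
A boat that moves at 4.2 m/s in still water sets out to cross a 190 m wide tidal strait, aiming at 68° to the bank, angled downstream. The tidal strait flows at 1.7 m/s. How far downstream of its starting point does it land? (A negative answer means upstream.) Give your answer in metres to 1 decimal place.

Perpendicular speed = 3.894 m/s; crossing time = 190 / 3.894 = 48.791 s.
Net downstream speed = 3.273 m/s.
Drift = 3.273 × 48.791 = 159.709 m (downstream).

159.7 m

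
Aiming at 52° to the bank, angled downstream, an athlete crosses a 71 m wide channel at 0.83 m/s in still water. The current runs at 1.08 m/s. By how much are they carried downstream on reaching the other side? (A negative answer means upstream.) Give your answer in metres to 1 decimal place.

Perpendicular speed = 0.654 m/s; crossing time = 71 / 0.654 = 108.555 s.
Net downstream speed = 1.591 m/s.
Drift = 1.591 × 108.555 = 172.710 m (downstream).

172.7 m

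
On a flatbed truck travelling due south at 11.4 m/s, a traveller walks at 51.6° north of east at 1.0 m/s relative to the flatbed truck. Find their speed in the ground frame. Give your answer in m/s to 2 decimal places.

Taking east as x and north as y: flatbed truck velocity = (0.000, -11.400) m/s; traveller velocity relative to flatbed truck = (0.621, 0.784) m/s.
Velocity relative to ground = (0.000, -11.400) + (0.621, 0.784) = (0.621, -10.616) m/s.
Speed = |(0.621, -10.616)| = 10.634 m/s.

10.63 m/s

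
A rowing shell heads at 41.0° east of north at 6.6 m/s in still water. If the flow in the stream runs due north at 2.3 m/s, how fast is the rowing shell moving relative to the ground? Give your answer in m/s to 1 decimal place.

8.5 m/s

Taking east as x and north as y: velocity relative to the water = (4.330, 4.981) m/s; the water relative to ground = (0.000, 2.300) m/s.
Velocity relative to ground = (4.330, 4.981) + (0.000, 2.300) = (4.330, 7.281) m/s.
Speed = |(4.330, 7.281)| = 8.471 m/s.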